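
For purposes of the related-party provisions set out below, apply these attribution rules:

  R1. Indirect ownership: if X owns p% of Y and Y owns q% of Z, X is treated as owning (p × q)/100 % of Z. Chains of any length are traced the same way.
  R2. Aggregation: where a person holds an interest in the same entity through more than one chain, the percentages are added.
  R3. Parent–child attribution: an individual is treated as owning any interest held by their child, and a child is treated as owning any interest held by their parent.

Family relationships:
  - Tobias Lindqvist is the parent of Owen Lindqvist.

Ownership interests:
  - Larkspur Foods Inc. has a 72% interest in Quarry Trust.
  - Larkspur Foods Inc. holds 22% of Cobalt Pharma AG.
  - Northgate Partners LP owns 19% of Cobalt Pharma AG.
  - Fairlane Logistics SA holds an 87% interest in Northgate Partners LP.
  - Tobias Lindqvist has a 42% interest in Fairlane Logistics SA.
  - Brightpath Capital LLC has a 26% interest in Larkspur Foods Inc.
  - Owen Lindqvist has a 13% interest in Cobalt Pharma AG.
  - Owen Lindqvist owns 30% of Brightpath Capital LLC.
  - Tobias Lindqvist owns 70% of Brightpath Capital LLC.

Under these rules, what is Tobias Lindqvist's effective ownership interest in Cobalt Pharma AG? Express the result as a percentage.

25.6626%

By parent–child attribution (R3), Tobias Lindqvist is treated as also owning Owen Lindqvist's interest in Brightpath Capital LLC, giving 70% + 30% = 100%.
By parent–child attribution (R3), Tobias Lindqvist is treated as owning Owen Lindqvist's 13% interest in Cobalt Pharma AG.
Chain via Fairlane Logistics SA → Northgate Partners LP (R1): 42% × 87% × 19% = 6.9426% of Cobalt Pharma AG.
Chain via Brightpath Capital LLC → Larkspur Foods Inc. (R1): 100% × 26% × 22% = 5.72% of Cobalt Pharma AG.
Direct interest in Cobalt Pharma AG: 13%.
Aggregating (R2): 6.9426% + 5.72% + 13% = 25.6626%.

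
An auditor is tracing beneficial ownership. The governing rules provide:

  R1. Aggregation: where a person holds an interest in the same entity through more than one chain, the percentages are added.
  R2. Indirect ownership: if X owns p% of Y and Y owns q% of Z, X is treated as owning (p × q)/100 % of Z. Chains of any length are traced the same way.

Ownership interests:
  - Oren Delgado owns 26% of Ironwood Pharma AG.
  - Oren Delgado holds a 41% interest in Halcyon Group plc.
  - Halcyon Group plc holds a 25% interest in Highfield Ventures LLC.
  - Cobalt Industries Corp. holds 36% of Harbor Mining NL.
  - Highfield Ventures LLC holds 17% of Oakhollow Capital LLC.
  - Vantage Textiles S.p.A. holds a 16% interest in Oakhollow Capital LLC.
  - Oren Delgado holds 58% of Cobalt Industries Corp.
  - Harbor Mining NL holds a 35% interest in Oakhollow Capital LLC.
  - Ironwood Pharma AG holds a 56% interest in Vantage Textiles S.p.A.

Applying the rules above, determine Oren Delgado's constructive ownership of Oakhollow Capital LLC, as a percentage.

11.3801%

Chain via Cobalt Industries Corp. → Harbor Mining NL (R2): 58% × 36% × 35% = 7.308% of Oakhollow Capital LLC.
Chain via Halcyon Group plc → Highfield Ventures LLC (R2): 41% × 25% × 17% = 1.7425% of Oakhollow Capital LLC.
Chain via Ironwood Pharma AG → Vantage Textiles S.p.A. (R2): 26% × 56% × 16% = 2.3296% of Oakhollow Capital LLC.
Aggregating (R1): 7.308% + 1.7425% + 2.3296% = 11.3801%.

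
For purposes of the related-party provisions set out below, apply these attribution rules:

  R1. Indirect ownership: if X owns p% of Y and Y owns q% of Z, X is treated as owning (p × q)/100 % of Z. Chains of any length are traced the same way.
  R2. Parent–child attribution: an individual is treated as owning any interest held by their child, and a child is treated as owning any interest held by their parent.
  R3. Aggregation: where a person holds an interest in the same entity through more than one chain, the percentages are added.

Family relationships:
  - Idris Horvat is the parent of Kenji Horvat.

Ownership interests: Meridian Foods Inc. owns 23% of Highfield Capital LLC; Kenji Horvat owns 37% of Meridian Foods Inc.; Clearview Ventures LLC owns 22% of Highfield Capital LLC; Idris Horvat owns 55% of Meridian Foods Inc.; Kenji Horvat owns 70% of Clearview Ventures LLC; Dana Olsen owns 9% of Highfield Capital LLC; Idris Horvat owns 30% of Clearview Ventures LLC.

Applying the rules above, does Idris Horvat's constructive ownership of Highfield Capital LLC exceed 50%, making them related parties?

By parent–child attribution (R2), Idris Horvat is treated as also owning Kenji Horvat's interest in Clearview Ventures LLC, giving 30% + 70% = 100%.
By parent–child attribution (R2), Idris Horvat is treated as also owning Kenji Horvat's interest in Meridian Foods Inc, giving 55% + 37% = 92%.
Chain via Clearview Ventures LLC (R1): 100% × 22% = 22% of Highfield Capital LLC.
Chain via Meridian Foods Inc. (R1): 92% × 23% = 21.16% of Highfield Capital LLC.
Aggregating (R3): 22% + 21.16% = 43.16%.
43.16% does not exceed the 50% threshold, so Idris is not a related party to Highfield Capital LLC.

No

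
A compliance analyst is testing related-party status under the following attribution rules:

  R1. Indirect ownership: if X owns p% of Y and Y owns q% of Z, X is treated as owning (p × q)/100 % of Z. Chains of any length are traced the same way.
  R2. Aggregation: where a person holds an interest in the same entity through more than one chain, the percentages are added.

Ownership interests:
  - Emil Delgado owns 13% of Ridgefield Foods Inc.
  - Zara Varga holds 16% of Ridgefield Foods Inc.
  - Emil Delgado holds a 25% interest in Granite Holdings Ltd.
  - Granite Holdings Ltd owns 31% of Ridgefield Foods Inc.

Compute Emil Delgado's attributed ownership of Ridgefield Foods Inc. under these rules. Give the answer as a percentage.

20.75%

Chain via Granite Holdings Ltd (R1): 25% × 31% = 7.75% of Ridgefield Foods Inc.
Direct interest in Ridgefield Foods Inc: 13%.
Aggregating (R2): 7.75% + 13% = 20.75%.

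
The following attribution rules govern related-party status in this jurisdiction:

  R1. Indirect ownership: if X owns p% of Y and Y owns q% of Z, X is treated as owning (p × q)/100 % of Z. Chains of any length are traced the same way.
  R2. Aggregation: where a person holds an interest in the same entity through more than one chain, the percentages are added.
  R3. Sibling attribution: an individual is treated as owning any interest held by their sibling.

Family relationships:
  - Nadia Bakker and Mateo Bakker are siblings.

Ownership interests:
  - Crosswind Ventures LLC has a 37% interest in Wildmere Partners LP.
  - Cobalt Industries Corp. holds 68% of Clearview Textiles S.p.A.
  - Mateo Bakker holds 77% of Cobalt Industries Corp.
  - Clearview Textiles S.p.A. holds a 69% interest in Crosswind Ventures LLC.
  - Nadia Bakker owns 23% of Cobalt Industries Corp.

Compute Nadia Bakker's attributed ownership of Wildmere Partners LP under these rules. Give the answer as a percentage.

17.3604%

By sibling attribution (R3), Nadia Bakker is treated as also owning Mateo Bakker's interest in Cobalt Industries Corp, giving 23% + 77% = 100%.
Chain via Cobalt Industries Corp. → Clearview Textiles S.p.A. → Crosswind Ventures LLC (R1): 100% × 68% × 69% × 37% = 17.3604% of Wildmere Partners LP.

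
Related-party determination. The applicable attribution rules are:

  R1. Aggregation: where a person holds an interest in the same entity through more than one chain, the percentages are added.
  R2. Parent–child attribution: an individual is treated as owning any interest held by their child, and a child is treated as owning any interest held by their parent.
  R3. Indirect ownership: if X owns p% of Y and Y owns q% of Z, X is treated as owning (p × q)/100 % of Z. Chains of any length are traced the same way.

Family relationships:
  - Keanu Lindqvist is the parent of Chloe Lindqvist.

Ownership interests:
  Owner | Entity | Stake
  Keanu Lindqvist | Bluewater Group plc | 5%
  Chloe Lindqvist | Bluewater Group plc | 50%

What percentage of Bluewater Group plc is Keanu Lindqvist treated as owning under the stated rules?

By parent–child attribution (R2), Keanu Lindqvist is treated as also owning Chloe Lindqvist's interest in Bluewater Group plc, giving 5% + 50% = 55%.
Direct interest in Bluewater Group plc: 55%.

55%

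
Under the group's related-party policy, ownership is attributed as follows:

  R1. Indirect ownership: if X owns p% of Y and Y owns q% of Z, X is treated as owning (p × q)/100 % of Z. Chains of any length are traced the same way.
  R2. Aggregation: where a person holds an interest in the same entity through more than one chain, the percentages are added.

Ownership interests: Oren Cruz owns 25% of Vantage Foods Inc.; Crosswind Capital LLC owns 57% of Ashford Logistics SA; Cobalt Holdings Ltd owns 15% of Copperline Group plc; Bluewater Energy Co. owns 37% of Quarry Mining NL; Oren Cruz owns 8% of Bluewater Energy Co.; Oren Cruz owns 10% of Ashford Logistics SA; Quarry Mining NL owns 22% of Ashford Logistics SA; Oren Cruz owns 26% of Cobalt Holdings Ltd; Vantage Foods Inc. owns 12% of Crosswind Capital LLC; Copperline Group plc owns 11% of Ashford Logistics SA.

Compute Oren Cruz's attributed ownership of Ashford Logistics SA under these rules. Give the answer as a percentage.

Chain via Bluewater Energy Co. → Quarry Mining NL (R1): 8% × 37% × 22% = 0.6512% of Ashford Logistics SA.
Chain via Vantage Foods Inc. → Crosswind Capital LLC (R1): 25% × 12% × 57% = 1.71% of Ashford Logistics SA.
Chain via Cobalt Holdings Ltd → Copperline Group plc (R1): 26% × 15% × 11% = 0.429% of Ashford Logistics SA.
Direct interest in Ashford Logistics SA: 10%.
Aggregating (R2): 0.6512% + 1.71% + 0.429% + 10% = 12.7902%.

12.7902%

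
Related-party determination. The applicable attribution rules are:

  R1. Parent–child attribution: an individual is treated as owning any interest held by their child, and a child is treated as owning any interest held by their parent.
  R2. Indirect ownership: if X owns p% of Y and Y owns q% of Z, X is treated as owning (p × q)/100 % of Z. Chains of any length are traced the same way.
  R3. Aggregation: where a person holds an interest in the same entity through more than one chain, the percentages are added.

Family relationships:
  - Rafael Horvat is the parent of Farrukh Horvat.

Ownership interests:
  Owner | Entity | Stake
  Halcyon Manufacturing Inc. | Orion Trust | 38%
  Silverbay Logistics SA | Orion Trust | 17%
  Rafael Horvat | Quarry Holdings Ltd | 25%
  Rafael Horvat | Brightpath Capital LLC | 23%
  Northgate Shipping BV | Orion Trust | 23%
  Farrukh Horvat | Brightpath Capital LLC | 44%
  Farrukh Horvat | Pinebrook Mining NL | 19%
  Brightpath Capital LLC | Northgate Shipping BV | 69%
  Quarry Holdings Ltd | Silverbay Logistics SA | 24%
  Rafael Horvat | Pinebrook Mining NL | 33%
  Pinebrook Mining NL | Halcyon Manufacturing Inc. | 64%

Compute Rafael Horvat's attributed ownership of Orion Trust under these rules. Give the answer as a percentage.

24.2993%

By parent–child attribution (R1), Rafael Horvat is treated as also owning Farrukh Horvat's interest in Brightpath Capital LLC, giving 23% + 44% = 67%.
By parent–child attribution (R1), Rafael Horvat is treated as also owning Farrukh Horvat's interest in Pinebrook Mining NL, giving 33% + 19% = 52%.
Chain via Brightpath Capital LLC → Northgate Shipping BV (R2): 67% × 69% × 23% = 10.6329% of Orion Trust.
Chain via Pinebrook Mining NL → Halcyon Manufacturing Inc. (R2): 52% × 64% × 38% = 12.6464% of Orion Trust.
Chain via Quarry Holdings Ltd → Silverbay Logistics SA (R2): 25% × 24% × 17% = 1.02% of Orion Trust.
Aggregating (R3): 10.6329% + 12.6464% + 1.02% = 24.2993%.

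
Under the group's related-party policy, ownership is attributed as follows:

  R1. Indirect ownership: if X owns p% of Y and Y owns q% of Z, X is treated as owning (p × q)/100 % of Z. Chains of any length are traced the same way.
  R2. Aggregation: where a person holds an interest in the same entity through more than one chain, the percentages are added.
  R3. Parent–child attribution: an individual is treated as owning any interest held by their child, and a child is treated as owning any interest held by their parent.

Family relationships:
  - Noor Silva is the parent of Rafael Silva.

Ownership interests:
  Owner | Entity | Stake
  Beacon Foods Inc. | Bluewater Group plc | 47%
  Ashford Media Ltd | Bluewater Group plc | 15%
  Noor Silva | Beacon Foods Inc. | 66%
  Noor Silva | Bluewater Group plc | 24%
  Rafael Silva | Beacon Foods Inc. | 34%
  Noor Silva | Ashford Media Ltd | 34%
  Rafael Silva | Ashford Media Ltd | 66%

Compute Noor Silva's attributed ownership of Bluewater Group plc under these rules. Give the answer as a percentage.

By parent–child attribution (R3), Noor Silva is treated as also owning Rafael Silva's interest in Ashford Media Ltd, giving 34% + 66% = 100%.
By parent–child attribution (R3), Noor Silva is treated as also owning Rafael Silva's interest in Beacon Foods Inc, giving 66% + 34% = 100%.
Chain via Ashford Media Ltd (R1): 100% × 15% = 15% of Bluewater Group plc.
Chain via Beacon Foods Inc. (R1): 100% × 47% = 47% of Bluewater Group plc.
Direct interest in Bluewater Group plc: 24%.
Aggregating (R2): 15% + 47% + 24% = 86%.

86%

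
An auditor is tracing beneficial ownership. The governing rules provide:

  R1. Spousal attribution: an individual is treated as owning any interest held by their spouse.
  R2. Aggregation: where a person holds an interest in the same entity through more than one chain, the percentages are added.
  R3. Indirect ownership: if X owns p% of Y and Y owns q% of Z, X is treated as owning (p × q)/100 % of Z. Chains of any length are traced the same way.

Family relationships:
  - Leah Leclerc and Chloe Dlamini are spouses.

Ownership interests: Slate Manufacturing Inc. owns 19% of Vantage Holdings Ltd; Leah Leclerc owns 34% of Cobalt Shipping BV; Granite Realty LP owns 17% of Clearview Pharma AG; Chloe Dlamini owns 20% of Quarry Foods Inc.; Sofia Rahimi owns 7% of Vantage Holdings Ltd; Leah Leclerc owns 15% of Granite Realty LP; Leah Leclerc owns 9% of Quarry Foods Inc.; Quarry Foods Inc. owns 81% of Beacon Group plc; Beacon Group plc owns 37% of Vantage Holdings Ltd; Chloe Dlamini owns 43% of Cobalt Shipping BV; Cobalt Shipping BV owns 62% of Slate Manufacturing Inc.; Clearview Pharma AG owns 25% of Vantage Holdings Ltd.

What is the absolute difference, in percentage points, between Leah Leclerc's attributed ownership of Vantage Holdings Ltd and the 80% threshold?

61.6006

By spousal attribution (R1), Leah Leclerc is treated as also owning Chloe Dlamini's interest in Cobalt Shipping BV, giving 34% + 43% = 77%.
By spousal attribution (R1), Leah Leclerc is treated as also owning Chloe Dlamini's interest in Quarry Foods Inc, giving 9% + 20% = 29%.
Chain via Cobalt Shipping BV → Slate Manufacturing Inc. (R3): 77% × 62% × 19% = 9.0706% of Vantage Holdings Ltd.
Chain via Granite Realty LP → Clearview Pharma AG (R3): 15% × 17% × 25% = 0.6375% of Vantage Holdings Ltd.
Chain via Quarry Foods Inc. → Beacon Group plc (R3): 29% × 81% × 37% = 8.6913% of Vantage Holdings Ltd.
Aggregating (R2): 9.0706% + 0.6375% + 8.6913% = 18.3994%.
18.3994% falls short of the 80% threshold by 61.6006 percentage points.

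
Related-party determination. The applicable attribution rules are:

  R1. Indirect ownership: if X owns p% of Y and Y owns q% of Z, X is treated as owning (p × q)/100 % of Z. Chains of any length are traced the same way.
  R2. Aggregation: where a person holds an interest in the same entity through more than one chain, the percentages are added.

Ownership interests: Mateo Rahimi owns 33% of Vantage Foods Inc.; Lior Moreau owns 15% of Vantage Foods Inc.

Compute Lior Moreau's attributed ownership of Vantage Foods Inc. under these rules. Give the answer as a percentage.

15%

Direct interest in Vantage Foods Inc: 15%.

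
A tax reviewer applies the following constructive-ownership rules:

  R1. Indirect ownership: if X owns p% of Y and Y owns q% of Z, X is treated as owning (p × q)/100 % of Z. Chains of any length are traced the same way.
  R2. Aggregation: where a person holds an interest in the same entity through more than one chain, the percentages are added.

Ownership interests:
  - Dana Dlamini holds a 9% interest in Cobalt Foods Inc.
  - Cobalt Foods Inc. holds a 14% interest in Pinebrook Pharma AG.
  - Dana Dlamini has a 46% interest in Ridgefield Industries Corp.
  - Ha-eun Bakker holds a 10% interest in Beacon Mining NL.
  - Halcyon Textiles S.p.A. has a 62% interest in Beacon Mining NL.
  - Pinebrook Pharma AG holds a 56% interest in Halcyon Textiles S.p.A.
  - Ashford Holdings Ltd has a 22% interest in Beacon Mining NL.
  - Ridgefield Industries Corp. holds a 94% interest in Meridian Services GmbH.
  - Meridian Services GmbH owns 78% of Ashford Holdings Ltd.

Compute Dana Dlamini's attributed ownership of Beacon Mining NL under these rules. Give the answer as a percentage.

Chain via Ridgefield Industries Corp. → Meridian Services GmbH → Ashford Holdings Ltd (R1): 46% × 94% × 78% × 22% = 7.419984% of Beacon Mining NL.
Chain via Cobalt Foods Inc. → Pinebrook Pharma AG → Halcyon Textiles S.p.A. (R1): 9% × 14% × 56% × 62% = 0.437472% of Beacon Mining NL.
Aggregating (R2): 7.419984% + 0.437472% = 7.857456%.

7.857456%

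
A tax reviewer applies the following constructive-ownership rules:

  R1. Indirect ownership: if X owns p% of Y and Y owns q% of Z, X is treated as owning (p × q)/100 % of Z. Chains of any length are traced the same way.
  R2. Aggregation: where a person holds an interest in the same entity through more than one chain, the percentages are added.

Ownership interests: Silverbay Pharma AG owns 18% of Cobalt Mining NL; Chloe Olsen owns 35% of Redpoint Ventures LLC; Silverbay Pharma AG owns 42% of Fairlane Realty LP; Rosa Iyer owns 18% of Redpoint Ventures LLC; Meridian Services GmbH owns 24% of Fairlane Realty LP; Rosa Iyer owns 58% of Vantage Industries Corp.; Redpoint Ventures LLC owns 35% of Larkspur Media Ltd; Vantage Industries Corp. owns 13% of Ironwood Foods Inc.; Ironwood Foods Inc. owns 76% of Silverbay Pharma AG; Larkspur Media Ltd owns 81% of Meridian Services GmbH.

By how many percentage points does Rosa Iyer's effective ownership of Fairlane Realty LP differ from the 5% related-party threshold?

1.368512

Chain via Redpoint Ventures LLC → Larkspur Media Ltd → Meridian Services GmbH (R1): 18% × 35% × 81% × 24% = 1.22472% of Fairlane Realty LP.
Chain via Vantage Industries Corp. → Ironwood Foods Inc. → Silverbay Pharma AG (R1): 58% × 13% × 76% × 42% = 2.406768% of Fairlane Realty LP.
Aggregating (R2): 1.22472% + 2.406768% = 3.631488%.
3.631488% falls short of the 5% threshold by 1.368512 percentage points.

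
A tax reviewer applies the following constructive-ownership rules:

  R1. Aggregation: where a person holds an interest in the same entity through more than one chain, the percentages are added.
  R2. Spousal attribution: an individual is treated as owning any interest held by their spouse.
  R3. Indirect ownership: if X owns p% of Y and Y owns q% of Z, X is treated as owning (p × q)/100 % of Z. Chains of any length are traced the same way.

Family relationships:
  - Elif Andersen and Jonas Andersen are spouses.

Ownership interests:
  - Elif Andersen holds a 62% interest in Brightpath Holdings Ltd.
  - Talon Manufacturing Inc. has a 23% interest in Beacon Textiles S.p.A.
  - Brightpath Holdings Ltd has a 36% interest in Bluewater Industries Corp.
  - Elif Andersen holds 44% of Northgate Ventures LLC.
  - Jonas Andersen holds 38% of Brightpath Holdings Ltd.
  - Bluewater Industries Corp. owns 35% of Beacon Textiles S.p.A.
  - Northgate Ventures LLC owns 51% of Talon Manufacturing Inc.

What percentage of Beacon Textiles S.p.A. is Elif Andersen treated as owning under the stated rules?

By spousal attribution (R2), Elif Andersen is treated as also owning Jonas Andersen's interest in Brightpath Holdings Ltd, giving 62% + 38% = 100%.
Chain via Northgate Ventures LLC → Talon Manufacturing Inc. (R3): 44% × 51% × 23% = 5.1612% of Beacon Textiles S.p.A.
Chain via Brightpath Holdings Ltd → Bluewater Industries Corp. (R3): 100% × 36% × 35% = 12.6% of Beacon Textiles S.p.A.
Aggregating (R1): 5.1612% + 12.6% = 17.7612%.

17.7612%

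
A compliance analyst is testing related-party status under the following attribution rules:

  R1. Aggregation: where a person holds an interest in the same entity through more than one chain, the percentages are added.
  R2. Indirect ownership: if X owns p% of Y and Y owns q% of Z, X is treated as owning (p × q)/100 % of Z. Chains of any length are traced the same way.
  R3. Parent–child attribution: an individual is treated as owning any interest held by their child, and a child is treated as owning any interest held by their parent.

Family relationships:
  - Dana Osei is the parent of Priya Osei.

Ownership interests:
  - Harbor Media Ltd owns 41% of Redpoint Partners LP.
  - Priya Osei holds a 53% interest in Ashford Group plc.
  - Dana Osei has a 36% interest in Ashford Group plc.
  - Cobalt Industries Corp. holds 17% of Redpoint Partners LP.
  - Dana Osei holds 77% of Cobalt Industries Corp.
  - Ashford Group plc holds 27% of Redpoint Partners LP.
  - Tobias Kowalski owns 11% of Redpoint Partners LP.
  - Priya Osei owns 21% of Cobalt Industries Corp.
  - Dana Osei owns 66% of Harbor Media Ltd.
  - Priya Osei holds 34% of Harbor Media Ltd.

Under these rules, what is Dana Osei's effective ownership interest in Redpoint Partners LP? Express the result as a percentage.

81.69%

By parent–child attribution (R3), Dana Osei is treated as also owning Priya Osei's interest in Ashford Group plc, giving 36% + 53% = 89%.
By parent–child attribution (R3), Dana Osei is treated as also owning Priya Osei's interest in Cobalt Industries Corp, giving 77% + 21% = 98%.
By parent–child attribution (R3), Dana Osei is treated as also owning Priya Osei's interest in Harbor Media Ltd, giving 66% + 34% = 100%.
Chain via Ashford Group plc (R2): 89% × 27% = 24.03% of Redpoint Partners LP.
Chain via Cobalt Industries Corp. (R2): 98% × 17% = 16.66% of Redpoint Partners LP.
Chain via Harbor Media Ltd (R2): 100% × 41% = 41% of Redpoint Partners LP.
Aggregating (R1): 24.03% + 16.66% + 41% = 81.69%.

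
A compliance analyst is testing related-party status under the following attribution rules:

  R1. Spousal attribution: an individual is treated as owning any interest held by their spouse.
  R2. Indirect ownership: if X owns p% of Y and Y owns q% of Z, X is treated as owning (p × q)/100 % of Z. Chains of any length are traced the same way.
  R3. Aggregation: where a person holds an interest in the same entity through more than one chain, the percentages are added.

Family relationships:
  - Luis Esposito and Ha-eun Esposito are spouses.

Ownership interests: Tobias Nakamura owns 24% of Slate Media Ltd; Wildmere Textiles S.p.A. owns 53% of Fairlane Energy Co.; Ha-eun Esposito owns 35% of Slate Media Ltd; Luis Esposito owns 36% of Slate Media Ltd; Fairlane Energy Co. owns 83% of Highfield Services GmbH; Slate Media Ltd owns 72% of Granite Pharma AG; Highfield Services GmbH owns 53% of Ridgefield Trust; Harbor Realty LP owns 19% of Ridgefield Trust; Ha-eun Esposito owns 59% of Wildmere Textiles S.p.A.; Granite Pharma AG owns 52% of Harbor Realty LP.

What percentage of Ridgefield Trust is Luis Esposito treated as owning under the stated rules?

By spousal attribution (R1), Luis Esposito is treated as also owning Ha-eun Esposito's interest in Slate Media Ltd, giving 36% + 35% = 71%.
By spousal attribution (R1), Luis Esposito is treated as owning Ha-eun Esposito's 59% interest in Wildmere Textiles S.p.A.
Chain via Slate Media Ltd → Granite Pharma AG → Harbor Realty LP (R2): 71% × 72% × 52% × 19% = 5.050656% of Ridgefield Trust.
Chain via Wildmere Textiles S.p.A. → Fairlane Energy Co. → Highfield Services GmbH (R2): 59% × 53% × 83% × 53% = 13.755673% of Ridgefield Trust.
Aggregating (R3): 5.050656% + 13.755673% = 18.806329%.

18.806329%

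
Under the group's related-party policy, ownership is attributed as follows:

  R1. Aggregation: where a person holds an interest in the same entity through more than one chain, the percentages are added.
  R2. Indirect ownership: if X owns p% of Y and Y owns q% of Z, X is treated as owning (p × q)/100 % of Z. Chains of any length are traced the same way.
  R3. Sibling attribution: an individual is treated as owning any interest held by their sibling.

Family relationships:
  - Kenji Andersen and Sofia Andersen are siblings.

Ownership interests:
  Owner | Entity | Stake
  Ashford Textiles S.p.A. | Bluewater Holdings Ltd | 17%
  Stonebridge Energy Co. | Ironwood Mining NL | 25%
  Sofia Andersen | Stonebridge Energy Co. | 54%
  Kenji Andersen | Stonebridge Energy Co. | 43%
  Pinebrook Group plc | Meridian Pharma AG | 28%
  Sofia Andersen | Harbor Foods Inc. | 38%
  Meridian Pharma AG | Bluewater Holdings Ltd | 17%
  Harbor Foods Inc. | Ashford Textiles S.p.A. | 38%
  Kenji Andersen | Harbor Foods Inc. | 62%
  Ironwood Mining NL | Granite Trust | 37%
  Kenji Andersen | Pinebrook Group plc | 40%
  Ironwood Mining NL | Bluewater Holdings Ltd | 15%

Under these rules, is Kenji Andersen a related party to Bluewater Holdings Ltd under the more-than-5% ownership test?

Yes

By sibling attribution (R3), Kenji Andersen is treated as also owning Sofia Andersen's interest in Stonebridge Energy Co, giving 43% + 54% = 97%.
By sibling attribution (R3), Kenji Andersen is treated as also owning Sofia Andersen's interest in Harbor Foods Inc, giving 62% + 38% = 100%.
Chain via Stonebridge Energy Co. → Ironwood Mining NL (R2): 97% × 25% × 15% = 3.6375% of Bluewater Holdings Ltd.
Chain via Harbor Foods Inc. → Ashford Textiles S.p.A. (R2): 100% × 38% × 17% = 6.46% of Bluewater Holdings Ltd.
Chain via Pinebrook Group plc → Meridian Pharma AG (R2): 40% × 28% × 17% = 1.904% of Bluewater Holdings Ltd.
Aggregating (R1): 3.6375% + 6.46% + 1.904% = 12.0015%.
12.0015% exceeds the 5% threshold, so Kenji is a related party to Bluewater Holdings Ltd.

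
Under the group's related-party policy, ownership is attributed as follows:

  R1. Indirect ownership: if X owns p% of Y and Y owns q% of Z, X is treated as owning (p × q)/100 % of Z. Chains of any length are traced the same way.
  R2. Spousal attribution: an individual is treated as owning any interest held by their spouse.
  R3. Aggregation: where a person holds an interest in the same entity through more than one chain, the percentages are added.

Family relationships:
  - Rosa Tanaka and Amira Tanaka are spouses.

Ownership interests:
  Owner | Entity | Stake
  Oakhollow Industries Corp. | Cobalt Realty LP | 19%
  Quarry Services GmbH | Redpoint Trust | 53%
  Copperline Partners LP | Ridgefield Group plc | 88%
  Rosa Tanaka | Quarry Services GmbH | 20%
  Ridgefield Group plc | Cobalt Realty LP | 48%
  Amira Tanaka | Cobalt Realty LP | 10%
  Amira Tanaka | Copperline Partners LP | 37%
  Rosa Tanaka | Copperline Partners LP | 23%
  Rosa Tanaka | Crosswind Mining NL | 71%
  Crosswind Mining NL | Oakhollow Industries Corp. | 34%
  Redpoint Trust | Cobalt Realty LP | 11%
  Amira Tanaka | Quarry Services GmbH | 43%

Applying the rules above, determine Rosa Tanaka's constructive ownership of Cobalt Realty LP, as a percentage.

By spousal attribution (R2), Rosa Tanaka is treated as also owning Amira Tanaka's interest in Quarry Services GmbH, giving 20% + 43% = 63%.
By spousal attribution (R2), Rosa Tanaka is treated as also owning Amira Tanaka's interest in Copperline Partners LP, giving 23% + 37% = 60%.
By spousal attribution (R2), Rosa Tanaka is treated as owning Amira Tanaka's 10% interest in Cobalt Realty LP.
Chain via Crosswind Mining NL → Oakhollow Industries Corp. (R1): 71% × 34% × 19% = 4.5866% of Cobalt Realty LP.
Chain via Quarry Services GmbH → Redpoint Trust (R1): 63% × 53% × 11% = 3.6729% of Cobalt Realty LP.
Chain via Copperline Partners LP → Ridgefield Group plc (R1): 60% × 88% × 48% = 25.344% of Cobalt Realty LP.
Direct interest in Cobalt Realty LP: 10%.
Aggregating (R3): 4.5866% + 3.6729% + 25.344% + 10% = 43.6035%.

43.6035%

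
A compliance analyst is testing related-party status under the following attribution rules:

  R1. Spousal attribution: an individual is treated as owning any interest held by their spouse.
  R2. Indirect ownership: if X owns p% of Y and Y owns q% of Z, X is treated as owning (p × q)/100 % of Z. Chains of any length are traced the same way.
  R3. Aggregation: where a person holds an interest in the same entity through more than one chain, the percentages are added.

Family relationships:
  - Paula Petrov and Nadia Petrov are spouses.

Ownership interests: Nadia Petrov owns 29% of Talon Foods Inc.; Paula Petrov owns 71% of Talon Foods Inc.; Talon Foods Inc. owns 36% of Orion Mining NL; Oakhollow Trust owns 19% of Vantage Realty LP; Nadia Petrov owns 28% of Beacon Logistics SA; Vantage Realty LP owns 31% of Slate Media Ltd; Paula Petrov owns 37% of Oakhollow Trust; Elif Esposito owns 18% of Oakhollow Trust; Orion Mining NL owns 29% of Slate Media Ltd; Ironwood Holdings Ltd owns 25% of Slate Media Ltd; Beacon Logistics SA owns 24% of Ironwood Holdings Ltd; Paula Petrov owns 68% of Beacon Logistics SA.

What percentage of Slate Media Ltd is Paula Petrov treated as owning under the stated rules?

18.3793%

By spousal attribution (R1), Paula Petrov is treated as also owning Nadia Petrov's interest in Talon Foods Inc, giving 71% + 29% = 100%.
By spousal attribution (R1), Paula Petrov is treated as also owning Nadia Petrov's interest in Beacon Logistics SA, giving 68% + 28% = 96%.
Chain via Talon Foods Inc. → Orion Mining NL (R2): 100% × 36% × 29% = 10.44% of Slate Media Ltd.
Chain via Beacon Logistics SA → Ironwood Holdings Ltd (R2): 96% × 24% × 25% = 5.76% of Slate Media Ltd.
Chain via Oakhollow Trust → Vantage Realty LP (R2): 37% × 19% × 31% = 2.1793% of Slate Media Ltd.
Aggregating (R3): 10.44% + 5.76% + 2.1793% = 18.3793%.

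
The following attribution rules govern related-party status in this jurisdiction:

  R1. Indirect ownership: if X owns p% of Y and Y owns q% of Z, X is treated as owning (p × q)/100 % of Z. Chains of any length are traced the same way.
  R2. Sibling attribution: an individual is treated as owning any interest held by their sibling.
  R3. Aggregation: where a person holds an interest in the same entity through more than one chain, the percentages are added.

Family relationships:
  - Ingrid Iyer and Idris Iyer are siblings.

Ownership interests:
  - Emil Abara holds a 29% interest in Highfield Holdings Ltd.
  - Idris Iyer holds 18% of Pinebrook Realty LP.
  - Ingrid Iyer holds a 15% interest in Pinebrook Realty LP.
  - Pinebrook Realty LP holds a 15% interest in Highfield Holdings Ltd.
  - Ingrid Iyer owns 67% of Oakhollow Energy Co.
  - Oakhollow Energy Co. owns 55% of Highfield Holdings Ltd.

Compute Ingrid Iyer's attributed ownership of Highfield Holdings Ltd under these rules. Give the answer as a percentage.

By sibling attribution (R2), Ingrid Iyer is treated as also owning Idris Iyer's interest in Pinebrook Realty LP, giving 15% + 18% = 33%.
Chain via Pinebrook Realty LP (R1): 33% × 15% = 4.95% of Highfield Holdings Ltd.
Chain via Oakhollow Energy Co. (R1): 67% × 55% = 36.85% of Highfield Holdings Ltd.
Aggregating (R3): 4.95% + 36.85% = 41.8%.

41.8%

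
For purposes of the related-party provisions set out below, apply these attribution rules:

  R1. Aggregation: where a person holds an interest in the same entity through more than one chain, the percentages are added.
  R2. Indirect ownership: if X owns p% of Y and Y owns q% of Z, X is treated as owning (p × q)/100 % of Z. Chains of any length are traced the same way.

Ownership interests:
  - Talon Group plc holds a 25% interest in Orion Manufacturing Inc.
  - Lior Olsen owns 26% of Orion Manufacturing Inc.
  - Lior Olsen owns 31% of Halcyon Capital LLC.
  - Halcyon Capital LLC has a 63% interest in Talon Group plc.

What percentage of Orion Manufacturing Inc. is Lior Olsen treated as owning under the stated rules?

30.8825%

Chain via Halcyon Capital LLC → Talon Group plc (R2): 31% × 63% × 25% = 4.8825% of Orion Manufacturing Inc.
Direct interest in Orion Manufacturing Inc: 26%.
Aggregating (R1): 4.8825% + 26% = 30.8825%.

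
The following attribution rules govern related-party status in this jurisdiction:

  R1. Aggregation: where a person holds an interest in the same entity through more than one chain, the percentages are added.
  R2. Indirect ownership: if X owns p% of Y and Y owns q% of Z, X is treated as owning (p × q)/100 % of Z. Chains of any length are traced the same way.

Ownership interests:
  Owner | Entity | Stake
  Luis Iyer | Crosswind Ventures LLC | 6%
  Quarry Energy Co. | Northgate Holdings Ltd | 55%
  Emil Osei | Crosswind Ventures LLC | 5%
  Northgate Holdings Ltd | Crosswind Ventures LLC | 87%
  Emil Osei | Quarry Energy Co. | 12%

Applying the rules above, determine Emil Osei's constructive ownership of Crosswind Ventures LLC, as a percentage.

10.742%

Chain via Quarry Energy Co. → Northgate Holdings Ltd (R2): 12% × 55% × 87% = 5.742% of Crosswind Ventures LLC.
Direct interest in Crosswind Ventures LLC: 5%.
Aggregating (R1): 5.742% + 5% = 10.742%.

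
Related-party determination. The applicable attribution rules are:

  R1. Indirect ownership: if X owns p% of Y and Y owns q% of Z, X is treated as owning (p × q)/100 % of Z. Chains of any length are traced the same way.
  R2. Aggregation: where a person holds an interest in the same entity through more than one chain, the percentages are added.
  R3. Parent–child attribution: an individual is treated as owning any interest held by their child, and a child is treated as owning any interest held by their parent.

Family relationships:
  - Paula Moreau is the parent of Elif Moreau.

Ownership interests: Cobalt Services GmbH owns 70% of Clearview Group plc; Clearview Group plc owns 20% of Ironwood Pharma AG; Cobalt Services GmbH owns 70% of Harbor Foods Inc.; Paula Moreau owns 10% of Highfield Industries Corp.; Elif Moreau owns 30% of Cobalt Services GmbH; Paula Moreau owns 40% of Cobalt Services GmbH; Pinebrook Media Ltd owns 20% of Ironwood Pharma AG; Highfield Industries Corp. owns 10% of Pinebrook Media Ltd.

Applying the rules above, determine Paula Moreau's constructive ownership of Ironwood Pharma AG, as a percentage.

By parent–child attribution (R3), Paula Moreau is treated as also owning Elif Moreau's interest in Cobalt Services GmbH, giving 40% + 30% = 70%.
Chain via Highfield Industries Corp. → Pinebrook Media Ltd (R1): 10% × 10% × 20% = 0.2% of Ironwood Pharma AG.
Chain via Cobalt Services GmbH → Clearview Group plc (R1): 70% × 70% × 20% = 9.8% of Ironwood Pharma AG.
Aggregating (R2): 0.2% + 9.8% = 10%.

10%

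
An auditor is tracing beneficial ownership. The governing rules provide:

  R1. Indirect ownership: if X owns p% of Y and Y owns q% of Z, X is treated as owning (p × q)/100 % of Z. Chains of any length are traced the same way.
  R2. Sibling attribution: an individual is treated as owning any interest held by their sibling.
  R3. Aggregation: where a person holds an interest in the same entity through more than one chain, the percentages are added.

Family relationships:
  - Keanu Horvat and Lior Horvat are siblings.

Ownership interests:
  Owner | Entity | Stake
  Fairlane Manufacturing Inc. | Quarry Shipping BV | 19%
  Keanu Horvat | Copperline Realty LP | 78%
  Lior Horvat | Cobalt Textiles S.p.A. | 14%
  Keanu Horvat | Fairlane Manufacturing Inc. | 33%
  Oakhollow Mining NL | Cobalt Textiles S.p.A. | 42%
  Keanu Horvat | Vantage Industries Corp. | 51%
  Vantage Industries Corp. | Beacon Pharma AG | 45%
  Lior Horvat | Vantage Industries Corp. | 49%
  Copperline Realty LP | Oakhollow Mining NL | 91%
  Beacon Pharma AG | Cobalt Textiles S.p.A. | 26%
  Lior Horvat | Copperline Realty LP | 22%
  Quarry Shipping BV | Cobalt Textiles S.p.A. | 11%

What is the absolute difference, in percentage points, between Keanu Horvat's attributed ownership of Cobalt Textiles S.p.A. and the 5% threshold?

59.6097

By sibling attribution (R2), Keanu Horvat is treated as also owning Lior Horvat's interest in Vantage Industries Corp, giving 51% + 49% = 100%.
By sibling attribution (R2), Keanu Horvat is treated as also owning Lior Horvat's interest in Copperline Realty LP, giving 78% + 22% = 100%.
By sibling attribution (R2), Keanu Horvat is treated as owning Lior Horvat's 14% interest in Cobalt Textiles S.p.A.
Chain via Fairlane Manufacturing Inc. → Quarry Shipping BV (R1): 33% × 19% × 11% = 0.6897% of Cobalt Textiles S.p.A.
Chain via Vantage Industries Corp. → Beacon Pharma AG (R1): 100% × 45% × 26% = 11.7% of Cobalt Textiles S.p.A.
Chain via Copperline Realty LP → Oakhollow Mining NL (R1): 100% × 91% × 42% = 38.22% of Cobalt Textiles S.p.A.
Direct interest in Cobalt Textiles S.p.A: 14%.
Aggregating (R3): 0.6897% + 11.7% + 38.22% + 14% = 64.6097%.
64.6097% exceeds the 5% threshold by 59.6097 percentage points.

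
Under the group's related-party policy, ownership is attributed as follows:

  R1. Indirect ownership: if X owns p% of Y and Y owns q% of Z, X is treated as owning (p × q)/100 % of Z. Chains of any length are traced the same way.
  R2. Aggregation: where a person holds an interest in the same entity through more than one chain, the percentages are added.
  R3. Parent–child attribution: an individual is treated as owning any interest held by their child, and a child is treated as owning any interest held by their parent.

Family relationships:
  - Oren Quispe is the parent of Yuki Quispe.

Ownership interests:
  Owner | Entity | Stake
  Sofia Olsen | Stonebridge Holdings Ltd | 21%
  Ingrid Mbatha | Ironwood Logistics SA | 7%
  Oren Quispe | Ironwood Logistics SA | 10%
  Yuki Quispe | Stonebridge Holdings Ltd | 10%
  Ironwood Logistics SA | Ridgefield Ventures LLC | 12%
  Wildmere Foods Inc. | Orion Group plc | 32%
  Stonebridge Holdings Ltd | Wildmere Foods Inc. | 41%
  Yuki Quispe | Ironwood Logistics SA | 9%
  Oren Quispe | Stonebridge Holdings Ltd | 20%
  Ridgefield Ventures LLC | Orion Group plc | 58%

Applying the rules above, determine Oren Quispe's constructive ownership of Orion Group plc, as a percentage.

5.2584%

By parent–child attribution (R3), Oren Quispe is treated as also owning Yuki Quispe's interest in Stonebridge Holdings Ltd, giving 20% + 10% = 30%.
By parent–child attribution (R3), Oren Quispe is treated as also owning Yuki Quispe's interest in Ironwood Logistics SA, giving 10% + 9% = 19%.
Chain via Stonebridge Holdings Ltd → Wildmere Foods Inc. (R1): 30% × 41% × 32% = 3.936% of Orion Group plc.
Chain via Ironwood Logistics SA → Ridgefield Ventures LLC (R1): 19% × 12% × 58% = 1.3224% of Orion Group plc.
Aggregating (R2): 3.936% + 1.3224% = 5.2584%.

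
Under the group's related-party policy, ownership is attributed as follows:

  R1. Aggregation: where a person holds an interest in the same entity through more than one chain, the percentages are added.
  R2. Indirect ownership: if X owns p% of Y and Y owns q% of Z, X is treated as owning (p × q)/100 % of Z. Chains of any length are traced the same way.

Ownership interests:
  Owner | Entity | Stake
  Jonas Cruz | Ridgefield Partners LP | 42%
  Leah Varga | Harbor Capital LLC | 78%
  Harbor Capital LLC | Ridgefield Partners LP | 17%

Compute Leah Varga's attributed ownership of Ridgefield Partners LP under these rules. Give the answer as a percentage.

13.26%

Chain via Harbor Capital LLC (R2): 78% × 17% = 13.26% of Ridgefield Partners LP.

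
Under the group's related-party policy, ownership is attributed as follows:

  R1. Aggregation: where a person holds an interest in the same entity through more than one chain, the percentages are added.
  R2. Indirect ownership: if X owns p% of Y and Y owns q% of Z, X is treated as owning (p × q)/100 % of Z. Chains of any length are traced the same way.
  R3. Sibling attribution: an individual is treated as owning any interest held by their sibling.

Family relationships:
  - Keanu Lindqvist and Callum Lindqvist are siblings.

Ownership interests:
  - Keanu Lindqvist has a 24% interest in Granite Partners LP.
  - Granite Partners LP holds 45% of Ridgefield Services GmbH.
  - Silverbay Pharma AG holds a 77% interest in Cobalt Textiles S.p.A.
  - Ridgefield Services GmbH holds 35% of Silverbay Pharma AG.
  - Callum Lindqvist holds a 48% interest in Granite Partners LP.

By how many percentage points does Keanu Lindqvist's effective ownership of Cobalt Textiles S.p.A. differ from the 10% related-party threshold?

By sibling attribution (R3), Keanu Lindqvist is treated as also owning Callum Lindqvist's interest in Granite Partners LP, giving 24% + 48% = 72%.
Chain via Granite Partners LP → Ridgefield Services GmbH → Silverbay Pharma AG (R2): 72% × 45% × 35% × 77% = 8.7318% of Cobalt Textiles S.p.A.
8.7318% falls short of the 10% threshold by 1.2682 percentage points.

1.2682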